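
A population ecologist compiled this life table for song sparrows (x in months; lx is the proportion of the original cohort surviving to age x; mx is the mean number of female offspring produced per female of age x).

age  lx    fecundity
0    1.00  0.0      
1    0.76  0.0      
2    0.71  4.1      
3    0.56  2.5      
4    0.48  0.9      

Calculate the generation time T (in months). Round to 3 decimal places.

2.477

lx·mx: 0, 0, 2.911, 1.4, 0.432 → R0 = 4.743
x·lx·mx: 0, 0, 5.822, 4.2, 1.728 → Σ = 11.75
T = 11.75 / 4.743 = 2.477335… → 2.477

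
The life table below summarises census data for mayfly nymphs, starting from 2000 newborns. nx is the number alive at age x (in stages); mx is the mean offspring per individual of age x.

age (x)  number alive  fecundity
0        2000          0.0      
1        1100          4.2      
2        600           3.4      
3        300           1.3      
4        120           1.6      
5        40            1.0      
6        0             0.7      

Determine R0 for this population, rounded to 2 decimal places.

lx = nx/n0 = nx/2000: 1, 0.55, 0.3, 0.15, 0.06, 0.02, 0
lx·mx by age: 0, 2.31, 1.02, 0.195, 0.096, 0.02, 0
R0 = Σ lx·mx = 3.641 → 3.64

3.64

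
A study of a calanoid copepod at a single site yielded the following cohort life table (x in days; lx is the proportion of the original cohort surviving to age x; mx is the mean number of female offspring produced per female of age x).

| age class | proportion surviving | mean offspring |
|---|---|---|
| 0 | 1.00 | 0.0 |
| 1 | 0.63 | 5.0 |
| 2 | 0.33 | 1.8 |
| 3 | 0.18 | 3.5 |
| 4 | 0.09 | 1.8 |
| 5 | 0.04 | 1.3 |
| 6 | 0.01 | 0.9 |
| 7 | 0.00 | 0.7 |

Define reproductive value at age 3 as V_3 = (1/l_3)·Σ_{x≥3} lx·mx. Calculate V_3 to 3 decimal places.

4.739

lx·mx for x ≥ 3: 0.63, 0.162, 0.052, 0.009, 0 → sum = 0.853
V_3 = 0.853 / l_3 = 0.853 / 0.18 = 4.738889… → 4.739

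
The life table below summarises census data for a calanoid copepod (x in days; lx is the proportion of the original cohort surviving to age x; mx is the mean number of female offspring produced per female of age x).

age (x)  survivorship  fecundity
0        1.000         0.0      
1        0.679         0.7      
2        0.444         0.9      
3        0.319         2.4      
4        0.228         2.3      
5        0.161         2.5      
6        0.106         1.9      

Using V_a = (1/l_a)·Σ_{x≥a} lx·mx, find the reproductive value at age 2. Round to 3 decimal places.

5.166

lx·mx for x ≥ 2: 0.3996, 0.7656, 0.5244, 0.4025, 0.2014 → sum = 2.2935
V_2 = 2.2935 / l_2 = 2.2935 / 0.444 = 5.165541… → 5.166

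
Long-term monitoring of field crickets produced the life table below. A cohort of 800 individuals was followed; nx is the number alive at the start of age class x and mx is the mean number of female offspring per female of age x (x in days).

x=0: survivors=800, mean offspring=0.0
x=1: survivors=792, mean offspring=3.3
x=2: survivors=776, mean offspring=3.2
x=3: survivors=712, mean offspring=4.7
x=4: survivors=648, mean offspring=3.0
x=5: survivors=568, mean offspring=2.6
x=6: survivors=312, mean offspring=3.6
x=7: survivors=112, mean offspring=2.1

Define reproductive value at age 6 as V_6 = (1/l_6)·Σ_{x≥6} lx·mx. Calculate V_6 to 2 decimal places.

4.35

lx = nx/n0 = nx/800: 1, 0.99, 0.97, 0.89, 0.81, 0.71, 0.39, 0.14
lx·mx for x ≥ 6: 1.404, 0.294 → sum = 1.698
V_6 = 1.698 / l_6 = 1.698 / 0.39 = 4.353846… → 4.35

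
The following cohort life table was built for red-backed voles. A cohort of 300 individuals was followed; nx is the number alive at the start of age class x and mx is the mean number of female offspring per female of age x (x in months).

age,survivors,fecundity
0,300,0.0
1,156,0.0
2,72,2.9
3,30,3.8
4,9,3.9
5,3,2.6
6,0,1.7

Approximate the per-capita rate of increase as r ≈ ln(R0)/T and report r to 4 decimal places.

lx = nx/n0 = nx/300: 1, 0.52, 0.24, 0.1, 0.03, 0.01, 0
R0 = Σ lx·mx = 0 + 0 + 0.696 + 0.38 + 0.117 + 0.026 + 0 = 1.219
Σ x·lx·mx = 3.13; T = 3.13/1.219 = 2.56768…
r ≈ ln(R0)/T = ln(1.219)/2.56768… = 0.077124… → 0.0771

0.0771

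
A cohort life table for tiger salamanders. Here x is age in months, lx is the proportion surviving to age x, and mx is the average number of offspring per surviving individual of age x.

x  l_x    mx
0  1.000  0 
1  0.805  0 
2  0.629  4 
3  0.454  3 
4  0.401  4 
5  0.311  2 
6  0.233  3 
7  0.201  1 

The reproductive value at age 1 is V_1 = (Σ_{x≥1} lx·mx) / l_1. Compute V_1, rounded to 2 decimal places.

lx·mx for x ≥ 1: 0, 2.516, 1.362, 1.604, 0.622, 0.699, 0.201 → sum = 7.004
V_1 = 7.004 / l_1 = 7.004 / 0.805 = 8.700621… → 8.70

8.70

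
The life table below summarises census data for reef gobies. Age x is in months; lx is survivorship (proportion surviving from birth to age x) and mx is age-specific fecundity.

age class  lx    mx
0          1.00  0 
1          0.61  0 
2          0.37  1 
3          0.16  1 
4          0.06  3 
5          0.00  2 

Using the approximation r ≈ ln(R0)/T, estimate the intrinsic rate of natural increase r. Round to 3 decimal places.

R0 = Σ lx·mx = 0 + 0 + 0.37 + 0.16 + 0.18 + 0 = 0.71
Σ x·lx·mx = 1.94; T = 1.94/0.71 = 2.73239…
r ≈ ln(R0)/T = ln(0.71)/2.73239… = -0.12534… → -0.125

-0.125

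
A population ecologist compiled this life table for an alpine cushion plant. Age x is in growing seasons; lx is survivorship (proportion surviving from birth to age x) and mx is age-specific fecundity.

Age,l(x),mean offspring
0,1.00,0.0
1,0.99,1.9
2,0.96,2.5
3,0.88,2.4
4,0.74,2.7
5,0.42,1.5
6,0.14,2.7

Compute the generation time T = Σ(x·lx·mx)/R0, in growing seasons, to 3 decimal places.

lx·mx: 0, 1.881, 2.4, 2.112, 1.998, 0.63, 0.378 → R0 = 9.399
x·lx·mx: 0, 1.881, 4.8, 6.336, 7.992, 3.15, 2.268 → Σ = 26.427
T = 26.427 / 9.399 = 2.811682… → 2.812

2.812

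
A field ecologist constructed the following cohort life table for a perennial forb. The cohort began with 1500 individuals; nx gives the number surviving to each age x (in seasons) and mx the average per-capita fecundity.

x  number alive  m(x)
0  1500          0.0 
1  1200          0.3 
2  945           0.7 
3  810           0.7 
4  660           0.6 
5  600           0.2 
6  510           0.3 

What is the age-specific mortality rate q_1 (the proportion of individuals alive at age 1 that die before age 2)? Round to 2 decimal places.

0.21

lx = nx/n0 = nx/1500: 1, 0.8, 0.63, 0.54, 0.44, 0.4, 0.34
q_1 = (l_1 − l_2) / l_1 = (0.8 − 0.63) / 0.8
     = 0.17 / 0.8 = 0.2125 → 0.21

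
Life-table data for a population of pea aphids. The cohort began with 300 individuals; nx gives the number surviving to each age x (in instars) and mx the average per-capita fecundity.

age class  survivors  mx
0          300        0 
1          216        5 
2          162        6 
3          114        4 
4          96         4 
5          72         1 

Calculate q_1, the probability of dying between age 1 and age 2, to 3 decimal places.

0.250

lx = nx/n0 = nx/300: 1, 0.72, 0.54, 0.38, 0.32, 0.24
q_1 = (l_1 − l_2) / l_1 = (0.72 − 0.54) / 0.72
     = 0.18 / 0.72 = 0.25 → 0.250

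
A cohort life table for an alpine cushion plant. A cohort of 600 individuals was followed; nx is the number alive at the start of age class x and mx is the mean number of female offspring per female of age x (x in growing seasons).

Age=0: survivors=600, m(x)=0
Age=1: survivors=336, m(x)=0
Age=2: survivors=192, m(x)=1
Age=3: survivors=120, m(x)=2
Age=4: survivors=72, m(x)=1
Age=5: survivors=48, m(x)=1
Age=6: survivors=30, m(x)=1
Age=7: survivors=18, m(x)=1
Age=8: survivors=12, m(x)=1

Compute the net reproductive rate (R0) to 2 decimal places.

lx = nx/n0 = nx/600: 1, 0.56, 0.32, 0.2, 0.12, 0.08, 0.05, 0.03, 0.02
lx·mx by age: 0, 0, 0.32, 0.4, 0.12, 0.08, 0.05, 0.03, 0.02
R0 = Σ lx·mx = 1.02 → 1.02

1.02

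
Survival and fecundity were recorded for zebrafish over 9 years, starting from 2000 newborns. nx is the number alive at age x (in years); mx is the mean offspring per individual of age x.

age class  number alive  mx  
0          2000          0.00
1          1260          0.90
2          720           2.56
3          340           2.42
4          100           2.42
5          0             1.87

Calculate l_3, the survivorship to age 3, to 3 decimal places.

l_3 = n_3/n_0 = 340/2000 = 0.17 → 0.170

0.170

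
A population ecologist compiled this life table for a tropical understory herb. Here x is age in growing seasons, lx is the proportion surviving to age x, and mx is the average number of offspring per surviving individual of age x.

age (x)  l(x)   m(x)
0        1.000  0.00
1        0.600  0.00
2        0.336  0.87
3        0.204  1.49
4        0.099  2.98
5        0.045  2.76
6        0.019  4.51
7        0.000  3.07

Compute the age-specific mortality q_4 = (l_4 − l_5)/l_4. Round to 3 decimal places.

0.545

q_4 = (l_4 − l_5) / l_4 = (0.099 − 0.045) / 0.099
     = 0.054 / 0.099 = 0.545455… → 0.545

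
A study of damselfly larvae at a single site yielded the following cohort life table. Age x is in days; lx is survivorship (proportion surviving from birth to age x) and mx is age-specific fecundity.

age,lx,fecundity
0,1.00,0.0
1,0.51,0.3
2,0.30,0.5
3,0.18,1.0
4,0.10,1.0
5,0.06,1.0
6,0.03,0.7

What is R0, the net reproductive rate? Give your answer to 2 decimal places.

0.66

lx·mx by age: 0, 0.153, 0.15, 0.18, 0.1, 0.06, 0.021
R0 = Σ lx·mx = 0.664 → 0.66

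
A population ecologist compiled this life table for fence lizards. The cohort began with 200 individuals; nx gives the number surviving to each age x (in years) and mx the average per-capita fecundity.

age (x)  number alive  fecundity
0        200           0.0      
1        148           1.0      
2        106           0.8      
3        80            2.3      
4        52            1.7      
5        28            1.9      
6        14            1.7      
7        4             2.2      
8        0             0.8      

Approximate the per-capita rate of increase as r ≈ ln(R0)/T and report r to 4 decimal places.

lx = nx/n0 = nx/200: 1, 0.74, 0.53, 0.4, 0.26, 0.14, 0.07, 0.02, 0
R0 = Σ lx·mx = 0 + 0.74 + 0.424 + 0.92 + 0.442 + 0.266 + 0.119 + 0.044 + 0 = 2.955
Σ x·lx·mx = 8.468; T = 8.468/2.955 = 2.86565…
r ≈ ln(R0)/T = ln(2.955)/2.86565… = 0.378099… → 0.3781

0.3781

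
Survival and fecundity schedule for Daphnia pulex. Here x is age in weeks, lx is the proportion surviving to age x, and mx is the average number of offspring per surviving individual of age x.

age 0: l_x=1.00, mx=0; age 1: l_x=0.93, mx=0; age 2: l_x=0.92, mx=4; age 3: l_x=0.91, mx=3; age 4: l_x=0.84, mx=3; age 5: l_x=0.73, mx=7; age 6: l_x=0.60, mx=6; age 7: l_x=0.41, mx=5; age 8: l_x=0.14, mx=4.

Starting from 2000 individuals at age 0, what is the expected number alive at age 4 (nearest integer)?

1680

Expected survivors = N0 · l_4 = 2000 × 0.84 = 1680 → 1680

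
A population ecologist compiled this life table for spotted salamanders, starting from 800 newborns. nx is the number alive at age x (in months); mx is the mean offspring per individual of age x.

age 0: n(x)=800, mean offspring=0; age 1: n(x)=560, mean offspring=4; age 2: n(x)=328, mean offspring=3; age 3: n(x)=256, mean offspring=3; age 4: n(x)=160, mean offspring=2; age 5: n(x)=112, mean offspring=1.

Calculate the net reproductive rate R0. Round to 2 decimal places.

lx = nx/n0 = nx/800: 1, 0.7, 0.41, 0.32, 0.2, 0.14
lx·mx by age: 0, 2.8, 1.23, 0.96, 0.4, 0.14
R0 = Σ lx·mx = 5.53 → 5.53

5.53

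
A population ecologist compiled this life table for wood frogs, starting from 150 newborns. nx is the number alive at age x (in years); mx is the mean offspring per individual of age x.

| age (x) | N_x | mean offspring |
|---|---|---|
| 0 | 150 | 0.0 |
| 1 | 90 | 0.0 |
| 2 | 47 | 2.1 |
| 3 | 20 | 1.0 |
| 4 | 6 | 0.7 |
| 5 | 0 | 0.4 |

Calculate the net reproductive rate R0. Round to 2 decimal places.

lx = nx/n0 = nx/150: 1, 0.6, 0.31333…, 0.13333…, 0.04, 0
lx·mx by age: 0, 0, 0.658…, 0.133333…, 0.028, 0
R0 = Σ lx·mx = 0.819333… → 0.82

0.82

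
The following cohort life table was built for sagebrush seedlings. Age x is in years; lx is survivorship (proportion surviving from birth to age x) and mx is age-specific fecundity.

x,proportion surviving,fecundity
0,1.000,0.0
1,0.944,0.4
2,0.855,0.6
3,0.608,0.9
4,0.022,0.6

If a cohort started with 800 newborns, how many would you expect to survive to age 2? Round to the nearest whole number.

684

Expected survivors = N0 · l_2 = 800 × 0.855 = 684 → 684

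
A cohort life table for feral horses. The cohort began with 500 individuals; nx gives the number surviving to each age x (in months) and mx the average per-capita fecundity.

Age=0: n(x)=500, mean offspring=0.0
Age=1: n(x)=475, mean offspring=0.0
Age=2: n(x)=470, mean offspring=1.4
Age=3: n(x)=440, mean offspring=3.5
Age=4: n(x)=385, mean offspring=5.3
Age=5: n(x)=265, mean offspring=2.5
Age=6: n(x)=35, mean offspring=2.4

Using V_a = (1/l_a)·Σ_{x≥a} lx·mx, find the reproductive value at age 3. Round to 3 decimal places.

lx = nx/n0 = nx/500: 1, 0.95, 0.94, 0.88, 0.77, 0.53, 0.07
lx·mx for x ≥ 3: 3.08, 4.081, 1.325, 0.168 → sum = 8.654
V_3 = 8.654 / l_3 = 8.654 / 0.88 = 9.834091… → 9.834

9.834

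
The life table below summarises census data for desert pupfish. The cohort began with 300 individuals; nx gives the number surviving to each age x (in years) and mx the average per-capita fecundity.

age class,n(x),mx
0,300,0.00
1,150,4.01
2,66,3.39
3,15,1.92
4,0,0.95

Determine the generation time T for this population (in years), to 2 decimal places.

lx = nx/n0 = nx/300: 1, 0.5, 0.22, 0.05, 0
lx·mx: 0, 2.005, 0.7458, 0.096, 0 → R0 = 2.8468
x·lx·mx: 0, 2.005, 1.4916, 0.288, 0 → Σ = 3.7846
T = 3.7846 / 2.8468 = 1.329423… → 1.33

1.33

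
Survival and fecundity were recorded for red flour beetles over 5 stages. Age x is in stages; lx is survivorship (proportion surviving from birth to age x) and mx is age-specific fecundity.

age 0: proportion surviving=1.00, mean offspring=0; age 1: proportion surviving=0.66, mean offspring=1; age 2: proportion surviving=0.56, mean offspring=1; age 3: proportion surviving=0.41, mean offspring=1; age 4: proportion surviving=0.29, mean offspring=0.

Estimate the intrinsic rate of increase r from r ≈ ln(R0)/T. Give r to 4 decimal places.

R0 = Σ lx·mx = 0 + 0.66 + 0.56 + 0.41 + 0 = 1.63
Σ x·lx·mx = 3.01; T = 3.01/1.63 = 1.84663…
r ≈ ln(R0)/T = ln(1.63)/1.84663… = 0.26458… → 0.2646

0.2646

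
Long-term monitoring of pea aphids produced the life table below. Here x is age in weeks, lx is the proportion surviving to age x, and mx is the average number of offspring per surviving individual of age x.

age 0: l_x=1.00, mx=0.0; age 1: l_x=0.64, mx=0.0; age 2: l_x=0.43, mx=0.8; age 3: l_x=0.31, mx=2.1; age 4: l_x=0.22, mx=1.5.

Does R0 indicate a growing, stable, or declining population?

growing

R0 = Σ lx·mx = 0 + 0 + 0.344 + 0.651 + 0.33 = 1.325
R0 > 1, so the population is growing.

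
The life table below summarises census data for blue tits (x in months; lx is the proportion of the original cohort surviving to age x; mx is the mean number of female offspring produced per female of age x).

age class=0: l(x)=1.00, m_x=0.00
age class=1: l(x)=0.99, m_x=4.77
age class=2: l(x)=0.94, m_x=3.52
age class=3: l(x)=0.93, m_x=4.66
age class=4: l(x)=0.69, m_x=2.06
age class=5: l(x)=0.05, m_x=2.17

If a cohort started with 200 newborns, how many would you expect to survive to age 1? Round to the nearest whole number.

198

Expected survivors = N0 · l_1 = 200 × 0.99 = 198 → 198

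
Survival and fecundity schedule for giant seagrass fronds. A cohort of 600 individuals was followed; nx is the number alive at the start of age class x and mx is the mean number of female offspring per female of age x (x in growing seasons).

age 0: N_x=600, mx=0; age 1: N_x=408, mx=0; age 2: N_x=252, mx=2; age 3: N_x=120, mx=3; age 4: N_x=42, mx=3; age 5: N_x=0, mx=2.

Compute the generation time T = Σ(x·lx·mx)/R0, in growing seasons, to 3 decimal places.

lx = nx/n0 = nx/600: 1, 0.68, 0.42, 0.2, 0.07, 0
lx·mx: 0, 0, 0.84, 0.6, 0.21, 0 → R0 = 1.65
x·lx·mx: 0, 0, 1.68, 1.8, 0.84, 0 → Σ = 4.32
T = 4.32 / 1.65 = 2.618182… → 2.618

2.618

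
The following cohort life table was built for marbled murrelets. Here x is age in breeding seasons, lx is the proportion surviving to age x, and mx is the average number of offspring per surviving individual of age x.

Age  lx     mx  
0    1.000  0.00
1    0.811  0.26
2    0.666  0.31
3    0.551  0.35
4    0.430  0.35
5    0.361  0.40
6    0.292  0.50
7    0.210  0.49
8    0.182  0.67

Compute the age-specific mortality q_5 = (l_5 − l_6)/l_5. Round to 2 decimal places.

q_5 = (l_5 − l_6) / l_5 = (0.361 − 0.292) / 0.361
     = 0.069 / 0.361 = 0.191136… → 0.19

0.19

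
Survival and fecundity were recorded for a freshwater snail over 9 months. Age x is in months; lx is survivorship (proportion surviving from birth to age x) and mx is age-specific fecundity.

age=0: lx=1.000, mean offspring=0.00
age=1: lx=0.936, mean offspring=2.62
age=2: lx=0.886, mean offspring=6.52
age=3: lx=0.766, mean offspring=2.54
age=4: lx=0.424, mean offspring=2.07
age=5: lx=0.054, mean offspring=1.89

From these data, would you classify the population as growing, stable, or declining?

R0 = Σ lx·mx = 0 + 2.45232 + 5.77672 + 1.94564 + 0.87768 + 0.10206 = 11.15442
R0 > 1, so the population is growing.

growing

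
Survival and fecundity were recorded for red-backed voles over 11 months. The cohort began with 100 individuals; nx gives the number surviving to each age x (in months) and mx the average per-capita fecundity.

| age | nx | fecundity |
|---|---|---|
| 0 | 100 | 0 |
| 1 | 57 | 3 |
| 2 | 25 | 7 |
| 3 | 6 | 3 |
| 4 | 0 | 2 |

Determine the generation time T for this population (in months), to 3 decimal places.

lx = nx/n0 = nx/100: 1, 0.57, 0.25, 0.06, 0
lx·mx: 0, 1.71, 1.75, 0.18, 0 → R0 = 3.64
x·lx·mx: 0, 1.71, 3.5, 0.54, 0 → Σ = 5.75
T = 5.75 / 3.64 = 1.57967… → 1.580

1.580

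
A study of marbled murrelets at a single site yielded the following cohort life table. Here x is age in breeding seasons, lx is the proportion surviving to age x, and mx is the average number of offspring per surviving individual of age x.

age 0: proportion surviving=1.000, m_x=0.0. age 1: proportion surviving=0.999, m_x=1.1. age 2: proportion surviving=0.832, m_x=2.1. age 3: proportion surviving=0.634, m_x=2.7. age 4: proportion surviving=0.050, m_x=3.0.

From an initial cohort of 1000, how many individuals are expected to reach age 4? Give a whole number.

Expected survivors = N0 · l_4 = 1000 × 0.050 = 50 → 50

50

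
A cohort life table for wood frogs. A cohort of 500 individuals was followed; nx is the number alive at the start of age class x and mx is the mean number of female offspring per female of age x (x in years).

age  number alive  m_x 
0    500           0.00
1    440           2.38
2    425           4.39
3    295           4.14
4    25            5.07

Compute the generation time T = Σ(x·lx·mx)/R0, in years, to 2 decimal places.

2.10

lx = nx/n0 = nx/500: 1, 0.88, 0.85, 0.59, 0.05
lx·mx: 0, 2.0944, 3.7315, 2.4426, 0.2535 → R0 = 8.522
x·lx·mx: 0, 2.0944, 7.463, 7.3278, 1.014 → Σ = 17.8992
T = 17.8992 / 8.522 = 2.100352… → 2.10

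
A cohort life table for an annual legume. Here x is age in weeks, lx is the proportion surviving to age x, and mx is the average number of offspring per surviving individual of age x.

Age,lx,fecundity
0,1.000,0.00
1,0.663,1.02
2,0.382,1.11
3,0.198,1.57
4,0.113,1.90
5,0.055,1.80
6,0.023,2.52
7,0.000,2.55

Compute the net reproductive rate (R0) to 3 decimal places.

1.783

lx·mx by age: 0, 0.67626, 0.42402, 0.31086, 0.2147, 0.099, 0.05796, 0
R0 = Σ lx·mx = 1.7828 → 1.783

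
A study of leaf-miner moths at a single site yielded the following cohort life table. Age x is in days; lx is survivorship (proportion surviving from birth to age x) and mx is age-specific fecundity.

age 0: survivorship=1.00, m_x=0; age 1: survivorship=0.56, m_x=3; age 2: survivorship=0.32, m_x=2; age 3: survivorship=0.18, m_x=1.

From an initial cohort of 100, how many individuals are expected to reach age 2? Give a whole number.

Expected survivors = N0 · l_2 = 100 × 0.32 = 32 → 32

32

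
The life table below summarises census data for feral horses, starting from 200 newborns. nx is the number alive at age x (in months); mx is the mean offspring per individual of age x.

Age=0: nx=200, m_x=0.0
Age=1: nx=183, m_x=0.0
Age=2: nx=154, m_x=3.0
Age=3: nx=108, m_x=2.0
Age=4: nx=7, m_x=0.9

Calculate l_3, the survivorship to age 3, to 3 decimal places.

l_3 = n_3/n_0 = 108/200 = 0.54 → 0.540

0.540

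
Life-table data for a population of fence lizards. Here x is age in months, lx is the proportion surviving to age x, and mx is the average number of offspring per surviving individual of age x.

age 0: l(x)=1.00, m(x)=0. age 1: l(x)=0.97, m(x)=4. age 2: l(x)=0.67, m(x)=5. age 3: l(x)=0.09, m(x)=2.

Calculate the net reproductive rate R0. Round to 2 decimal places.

lx·mx by age: 0, 3.88, 3.35, 0.18
R0 = Σ lx·mx = 7.41 → 7.41

7.41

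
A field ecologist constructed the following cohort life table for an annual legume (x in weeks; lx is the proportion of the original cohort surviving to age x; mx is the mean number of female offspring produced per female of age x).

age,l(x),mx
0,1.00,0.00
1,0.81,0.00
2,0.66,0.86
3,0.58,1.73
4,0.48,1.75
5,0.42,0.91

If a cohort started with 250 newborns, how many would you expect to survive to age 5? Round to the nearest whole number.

Expected survivors = N0 · l_5 = 250 × 0.42 = 105 → 105

105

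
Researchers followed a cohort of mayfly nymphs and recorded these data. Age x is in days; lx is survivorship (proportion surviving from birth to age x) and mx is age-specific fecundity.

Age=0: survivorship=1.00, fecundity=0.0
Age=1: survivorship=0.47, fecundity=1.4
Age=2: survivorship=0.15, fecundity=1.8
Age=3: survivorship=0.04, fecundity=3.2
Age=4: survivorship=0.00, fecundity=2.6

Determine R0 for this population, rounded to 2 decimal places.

lx·mx by age: 0, 0.658, 0.27, 0.128, 0
R0 = Σ lx·mx = 1.056 → 1.06

1.06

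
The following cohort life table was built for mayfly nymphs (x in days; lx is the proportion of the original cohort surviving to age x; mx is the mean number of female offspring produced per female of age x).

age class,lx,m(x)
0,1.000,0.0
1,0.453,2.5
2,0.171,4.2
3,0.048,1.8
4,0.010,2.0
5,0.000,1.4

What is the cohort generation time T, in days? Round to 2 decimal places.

1.49

lx·mx: 0, 1.1325, 0.7182, 0.0864, 0.02, 0 → R0 = 1.9571
x·lx·mx: 0, 1.1325, 1.4364, 0.2592, 0.08, 0 → Σ = 2.9081
T = 2.9081 / 1.9571 = 1.485923… → 1.49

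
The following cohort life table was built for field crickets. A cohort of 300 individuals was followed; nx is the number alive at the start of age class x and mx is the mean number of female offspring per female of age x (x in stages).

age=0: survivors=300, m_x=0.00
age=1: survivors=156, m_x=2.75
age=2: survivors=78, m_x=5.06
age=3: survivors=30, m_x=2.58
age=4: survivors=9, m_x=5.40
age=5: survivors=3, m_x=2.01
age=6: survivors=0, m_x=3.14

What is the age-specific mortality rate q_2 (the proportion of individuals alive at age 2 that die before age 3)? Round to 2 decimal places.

0.62

lx = nx/n0 = nx/300: 1, 0.52, 0.26, 0.1, 0.03, 0.01, 0
q_2 = (l_2 − l_3) / l_2 = (0.26 − 0.1) / 0.26
     = 0.16 / 0.26 = 0.615385… → 0.62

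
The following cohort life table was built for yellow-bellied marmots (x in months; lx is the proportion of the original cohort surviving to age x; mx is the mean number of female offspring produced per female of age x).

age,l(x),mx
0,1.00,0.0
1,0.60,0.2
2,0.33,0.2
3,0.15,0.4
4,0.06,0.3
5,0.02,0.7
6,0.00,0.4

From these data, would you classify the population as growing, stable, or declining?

declining

R0 = Σ lx·mx = 0 + 0.12 + 0.066 + 0.06 + 0.018 + 0.014 + 0 = 0.278
R0 < 1, so the population is declining.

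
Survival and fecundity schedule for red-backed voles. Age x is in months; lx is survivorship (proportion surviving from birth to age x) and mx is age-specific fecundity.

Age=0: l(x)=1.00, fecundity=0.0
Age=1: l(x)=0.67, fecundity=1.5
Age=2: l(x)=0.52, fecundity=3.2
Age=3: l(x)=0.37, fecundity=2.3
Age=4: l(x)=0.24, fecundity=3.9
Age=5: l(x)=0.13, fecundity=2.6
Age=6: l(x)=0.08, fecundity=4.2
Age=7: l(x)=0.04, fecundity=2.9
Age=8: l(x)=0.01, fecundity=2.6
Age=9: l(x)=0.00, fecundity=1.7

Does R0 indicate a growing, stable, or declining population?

growing

R0 = Σ lx·mx = 0 + 1.005 + 1.664 + 0.851 + 0.936 + 0.338 + 0.336 + 0.116 + 0.026 + 0 = 5.272
R0 > 1, so the population is growing.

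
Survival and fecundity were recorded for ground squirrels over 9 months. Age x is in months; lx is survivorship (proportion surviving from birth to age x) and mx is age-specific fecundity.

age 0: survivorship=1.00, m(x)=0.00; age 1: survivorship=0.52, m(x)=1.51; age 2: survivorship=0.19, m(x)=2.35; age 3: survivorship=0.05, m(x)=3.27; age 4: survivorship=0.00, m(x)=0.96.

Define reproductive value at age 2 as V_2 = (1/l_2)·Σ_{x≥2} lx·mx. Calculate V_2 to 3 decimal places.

3.211

lx·mx for x ≥ 2: 0.4465, 0.1635, 0 → sum = 0.61
V_2 = 0.61 / l_2 = 0.61 / 0.19 = 3.210526… → 3.211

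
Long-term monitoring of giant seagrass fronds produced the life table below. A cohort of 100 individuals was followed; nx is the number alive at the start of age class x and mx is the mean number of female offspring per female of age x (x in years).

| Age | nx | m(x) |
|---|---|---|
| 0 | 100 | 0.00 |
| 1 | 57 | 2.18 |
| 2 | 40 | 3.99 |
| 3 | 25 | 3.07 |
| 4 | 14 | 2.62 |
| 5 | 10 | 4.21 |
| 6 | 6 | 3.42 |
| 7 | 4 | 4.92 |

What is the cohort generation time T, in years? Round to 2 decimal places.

2.69

lx = nx/n0 = nx/100: 1, 0.57, 0.4, 0.25, 0.14, 0.1, 0.06, 0.04
lx·mx: 0, 1.2426, 1.596, 0.7675, 0.3668, 0.421, 0.2052, 0.1968 → R0 = 4.7959
x·lx·mx: 0, 1.2426, 3.192, 2.3025, 1.4672, 2.105, 1.2312, 1.3776 → Σ = 12.9181
T = 12.9181 / 4.7959 = 2.693572… → 2.69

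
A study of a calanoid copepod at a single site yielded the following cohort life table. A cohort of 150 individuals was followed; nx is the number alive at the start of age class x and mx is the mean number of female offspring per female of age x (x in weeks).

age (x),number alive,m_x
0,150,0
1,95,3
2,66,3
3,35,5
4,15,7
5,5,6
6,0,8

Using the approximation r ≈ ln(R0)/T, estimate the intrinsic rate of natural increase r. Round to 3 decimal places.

0.744

lx = nx/n0 = nx/150: 1, 0.63333…, 0.44, 0.23333…, 0.1, 0.03333…, 0
R0 = Σ lx·mx = 0 + 1.9… + 1.32 + 1.16667… + 0.7 + 0.2… + 0 = 5.286667…
Σ x·lx·mx = 11.84…; T = 11.84…/5.286667… = 2.2396…
r ≈ ln(R0)/T = ln(5.286667…)/2.2396… = 0.74352… → 0.744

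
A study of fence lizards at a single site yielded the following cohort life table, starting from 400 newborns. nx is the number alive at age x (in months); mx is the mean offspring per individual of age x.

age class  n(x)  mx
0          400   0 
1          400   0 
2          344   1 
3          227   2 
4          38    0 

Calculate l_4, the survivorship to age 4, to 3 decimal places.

l_4 = n_4/n_0 = 38/400 = 0.095 → 0.095

0.095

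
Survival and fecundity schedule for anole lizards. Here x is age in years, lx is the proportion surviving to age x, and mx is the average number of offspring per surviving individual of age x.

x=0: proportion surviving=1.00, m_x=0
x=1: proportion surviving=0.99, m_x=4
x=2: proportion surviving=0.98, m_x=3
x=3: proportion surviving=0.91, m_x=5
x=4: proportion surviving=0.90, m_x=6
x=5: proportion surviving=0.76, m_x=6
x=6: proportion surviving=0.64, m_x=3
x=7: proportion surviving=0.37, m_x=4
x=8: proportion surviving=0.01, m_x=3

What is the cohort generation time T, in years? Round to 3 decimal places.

3.624

lx·mx: 0, 3.96, 2.94, 4.55, 5.4, 4.56, 1.92, 1.48, 0.03 → R0 = 24.84
x·lx·mx: 0, 3.96, 5.88, 13.65, 21.6, 22.8, 11.52, 10.36, 0.24 → Σ = 90.01
T = 90.01 / 24.84 = 3.623591… → 3.624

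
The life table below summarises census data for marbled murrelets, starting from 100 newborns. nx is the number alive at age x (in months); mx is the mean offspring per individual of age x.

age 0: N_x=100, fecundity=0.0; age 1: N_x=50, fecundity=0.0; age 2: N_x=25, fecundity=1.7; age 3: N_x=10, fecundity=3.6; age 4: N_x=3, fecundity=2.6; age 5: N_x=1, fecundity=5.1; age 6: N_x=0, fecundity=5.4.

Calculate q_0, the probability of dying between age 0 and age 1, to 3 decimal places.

lx = nx/n0 = nx/100: 1, 0.5, 0.25, 0.1, 0.03, 0.01, 0
q_0 = (l_0 − l_1) / l_0 = (1 − 0.5) / 1
     = 0.5 / 1 = 0.5 → 0.500

0.500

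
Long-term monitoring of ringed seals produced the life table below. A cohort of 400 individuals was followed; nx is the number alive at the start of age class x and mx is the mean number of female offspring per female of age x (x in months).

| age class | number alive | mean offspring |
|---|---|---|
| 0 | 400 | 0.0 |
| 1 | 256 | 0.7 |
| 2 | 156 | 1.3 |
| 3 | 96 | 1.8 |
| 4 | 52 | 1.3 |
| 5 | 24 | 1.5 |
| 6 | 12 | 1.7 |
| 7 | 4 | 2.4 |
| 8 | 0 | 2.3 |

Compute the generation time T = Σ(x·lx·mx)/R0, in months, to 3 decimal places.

lx = nx/n0 = nx/400: 1, 0.64, 0.39, 0.24, 0.13, 0.06, 0.03, 0.01, 0
lx·mx: 0, 0.448, 0.507, 0.432, 0.169, 0.09, 0.051, 0.024, 0 → R0 = 1.721
x·lx·mx: 0, 0.448, 1.014, 1.296, 0.676, 0.45, 0.306, 0.168, 0 → Σ = 4.358
T = 4.358 / 1.721 = 2.532249… → 2.532

2.532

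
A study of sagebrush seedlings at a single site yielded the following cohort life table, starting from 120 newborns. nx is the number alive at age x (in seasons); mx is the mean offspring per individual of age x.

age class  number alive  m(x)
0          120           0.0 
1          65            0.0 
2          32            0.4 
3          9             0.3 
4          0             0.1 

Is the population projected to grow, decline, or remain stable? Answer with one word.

declining

lx = nx/n0 = nx/120: 1, 0.54167…, 0.26667…, 0.075, 0
R0 = Σ lx·mx = 0 + 0 + 0.106667… + 0.0225 + 0 = 0.129167…
R0 < 1, so the population is declining.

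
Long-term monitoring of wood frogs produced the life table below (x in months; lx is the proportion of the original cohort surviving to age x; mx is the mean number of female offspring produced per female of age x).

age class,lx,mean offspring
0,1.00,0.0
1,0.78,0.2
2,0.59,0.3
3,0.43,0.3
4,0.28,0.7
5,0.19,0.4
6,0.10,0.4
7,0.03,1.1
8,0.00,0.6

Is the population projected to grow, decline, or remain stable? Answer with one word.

R0 = Σ lx·mx = 0 + 0.156 + 0.177 + 0.129 + 0.196 + 0.076 + 0.04 + 0.033 + 0 = 0.807
R0 < 1, so the population is declining.

declining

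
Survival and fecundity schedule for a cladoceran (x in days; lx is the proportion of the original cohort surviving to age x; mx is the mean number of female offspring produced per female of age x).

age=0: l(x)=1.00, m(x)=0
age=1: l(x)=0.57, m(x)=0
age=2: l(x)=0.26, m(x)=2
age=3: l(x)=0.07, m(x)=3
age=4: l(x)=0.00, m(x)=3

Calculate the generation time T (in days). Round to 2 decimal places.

lx·mx: 0, 0, 0.52, 0.21, 0 → R0 = 0.73
x·lx·mx: 0, 0, 1.04, 0.63, 0 → Σ = 1.67
T = 1.67 / 0.73 = 2.287671… → 2.29

2.29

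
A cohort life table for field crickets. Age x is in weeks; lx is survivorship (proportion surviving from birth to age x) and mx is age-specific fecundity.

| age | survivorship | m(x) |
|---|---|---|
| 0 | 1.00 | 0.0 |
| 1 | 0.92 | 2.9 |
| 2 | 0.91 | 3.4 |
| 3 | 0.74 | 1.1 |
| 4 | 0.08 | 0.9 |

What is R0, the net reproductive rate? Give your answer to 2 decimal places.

lx·mx by age: 0, 2.668, 3.094, 0.814, 0.072
R0 = Σ lx·mx = 6.648 → 6.65

6.65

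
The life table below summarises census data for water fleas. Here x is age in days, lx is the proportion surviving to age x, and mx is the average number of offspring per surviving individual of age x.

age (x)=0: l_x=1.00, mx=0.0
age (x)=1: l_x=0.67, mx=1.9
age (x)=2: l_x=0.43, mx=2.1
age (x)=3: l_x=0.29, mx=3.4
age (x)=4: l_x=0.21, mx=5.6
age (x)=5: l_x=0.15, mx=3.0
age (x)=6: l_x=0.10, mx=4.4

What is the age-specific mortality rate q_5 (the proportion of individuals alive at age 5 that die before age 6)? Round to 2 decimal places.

q_5 = (l_5 − l_6) / l_5 = (0.15 − 0.1) / 0.15
     = 0.05 / 0.15 = 0.333333… → 0.33

0.33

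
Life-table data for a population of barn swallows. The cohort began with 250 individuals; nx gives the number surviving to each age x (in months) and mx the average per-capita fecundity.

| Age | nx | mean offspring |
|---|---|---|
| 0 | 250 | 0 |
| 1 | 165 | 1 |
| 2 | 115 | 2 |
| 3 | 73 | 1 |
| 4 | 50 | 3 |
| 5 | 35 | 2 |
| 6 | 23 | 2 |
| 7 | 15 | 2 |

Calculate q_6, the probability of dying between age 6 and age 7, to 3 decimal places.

lx = nx/n0 = nx/250: 1, 0.66, 0.46, 0.292, 0.2, 0.14, 0.092, 0.06
q_6 = (l_6 − l_7) / l_6 = (0.092 − 0.06) / 0.092
     = 0.032 / 0.092 = 0.347826… → 0.348

0.348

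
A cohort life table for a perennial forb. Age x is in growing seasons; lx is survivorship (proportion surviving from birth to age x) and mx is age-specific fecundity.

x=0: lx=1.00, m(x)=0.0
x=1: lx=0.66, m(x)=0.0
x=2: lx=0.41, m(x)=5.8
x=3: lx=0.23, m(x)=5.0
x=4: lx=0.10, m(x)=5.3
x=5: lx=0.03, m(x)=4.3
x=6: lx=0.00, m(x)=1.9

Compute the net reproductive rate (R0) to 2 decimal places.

lx·mx by age: 0, 0, 2.378, 1.15, 0.53, 0.129, 0
R0 = Σ lx·mx = 4.187 → 4.19

4.19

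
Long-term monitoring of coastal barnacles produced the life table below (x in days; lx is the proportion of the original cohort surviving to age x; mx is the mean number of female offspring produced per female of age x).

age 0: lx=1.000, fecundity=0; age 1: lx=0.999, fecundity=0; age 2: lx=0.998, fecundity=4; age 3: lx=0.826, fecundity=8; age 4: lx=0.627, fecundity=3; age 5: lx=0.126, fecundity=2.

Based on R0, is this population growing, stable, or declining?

R0 = Σ lx·mx = 0 + 0 + 3.992 + 6.608 + 1.881 + 0.252 = 12.733
R0 > 1, so the population is growing.

growing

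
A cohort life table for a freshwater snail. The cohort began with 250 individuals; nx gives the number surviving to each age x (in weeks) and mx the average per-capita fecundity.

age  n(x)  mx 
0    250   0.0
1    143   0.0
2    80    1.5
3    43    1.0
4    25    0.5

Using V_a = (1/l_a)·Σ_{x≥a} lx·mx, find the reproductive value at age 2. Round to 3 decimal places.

lx = nx/n0 = nx/250: 1, 0.572, 0.32, 0.172, 0.1
lx·mx for x ≥ 2: 0.48, 0.172, 0.05 → sum = 0.702
V_2 = 0.702 / l_2 = 0.702 / 0.32 = 2.19375 → 2.194

2.194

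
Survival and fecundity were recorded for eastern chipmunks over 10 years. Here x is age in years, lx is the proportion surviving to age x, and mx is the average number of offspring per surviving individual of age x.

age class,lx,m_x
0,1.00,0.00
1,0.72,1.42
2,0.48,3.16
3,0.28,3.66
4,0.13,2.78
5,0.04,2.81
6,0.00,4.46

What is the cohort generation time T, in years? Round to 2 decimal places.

2.26

lx·mx: 0, 1.0224, 1.5168, 1.0248, 0.3614, 0.1124, 0 → R0 = 4.0378
x·lx·mx: 0, 1.0224, 3.0336, 3.0744, 1.4456, 0.562, 0 → Σ = 9.138
T = 9.138 / 4.0378 = 2.263114… → 2.26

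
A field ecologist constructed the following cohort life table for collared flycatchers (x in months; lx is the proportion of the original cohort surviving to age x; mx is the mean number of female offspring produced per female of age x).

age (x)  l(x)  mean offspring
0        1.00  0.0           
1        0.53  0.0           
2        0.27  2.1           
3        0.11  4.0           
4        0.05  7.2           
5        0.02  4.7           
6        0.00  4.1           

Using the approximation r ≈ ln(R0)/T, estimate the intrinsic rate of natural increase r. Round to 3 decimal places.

R0 = Σ lx·mx = 0 + 0 + 0.567 + 0.44 + 0.36 + 0.094 + 0 = 1.461
Σ x·lx·mx = 4.364; T = 4.364/1.461 = 2.987…
r ≈ ln(R0)/T = ln(1.461)/2.987… = 0.12692… → 0.127

0.127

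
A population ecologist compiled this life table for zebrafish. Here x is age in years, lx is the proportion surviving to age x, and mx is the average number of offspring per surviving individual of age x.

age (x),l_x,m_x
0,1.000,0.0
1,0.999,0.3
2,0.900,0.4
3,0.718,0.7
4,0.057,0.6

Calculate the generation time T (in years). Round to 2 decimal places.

2.23

lx·mx: 0, 0.2997, 0.36, 0.5026, 0.0342 → R0 = 1.1965
x·lx·mx: 0, 0.2997, 0.72, 1.5078, 0.1368 → Σ = 2.6643
T = 2.6643 / 1.1965 = 2.226745… → 2.23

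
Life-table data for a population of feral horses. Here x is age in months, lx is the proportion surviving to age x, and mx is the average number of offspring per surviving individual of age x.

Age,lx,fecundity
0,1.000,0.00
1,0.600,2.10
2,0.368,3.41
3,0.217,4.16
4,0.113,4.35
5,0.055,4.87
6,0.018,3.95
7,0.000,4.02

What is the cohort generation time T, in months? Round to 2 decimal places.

lx·mx: 0, 1.26, 1.25488, 0.90272, 0.49155, 0.26785, 0.0711, 0 → R0 = 4.2481
x·lx·mx: 0, 1.26, 2.50976, 2.70816, 1.9662, 1.33925, 0.4266, 0 → Σ = 10.20997
T = 10.20997 / 4.2481 = 2.40342… → 2.40

2.40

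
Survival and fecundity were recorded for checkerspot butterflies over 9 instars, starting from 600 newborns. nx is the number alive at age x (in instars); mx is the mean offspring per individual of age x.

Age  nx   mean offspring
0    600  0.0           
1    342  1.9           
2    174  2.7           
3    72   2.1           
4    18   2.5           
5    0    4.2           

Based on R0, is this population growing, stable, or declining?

lx = nx/n0 = nx/600: 1, 0.57, 0.29, 0.12, 0.03, 0
R0 = Σ lx·mx = 0 + 1.083 + 0.783 + 0.252 + 0.075 + 0 = 2.193
R0 > 1, so the population is growing.

growing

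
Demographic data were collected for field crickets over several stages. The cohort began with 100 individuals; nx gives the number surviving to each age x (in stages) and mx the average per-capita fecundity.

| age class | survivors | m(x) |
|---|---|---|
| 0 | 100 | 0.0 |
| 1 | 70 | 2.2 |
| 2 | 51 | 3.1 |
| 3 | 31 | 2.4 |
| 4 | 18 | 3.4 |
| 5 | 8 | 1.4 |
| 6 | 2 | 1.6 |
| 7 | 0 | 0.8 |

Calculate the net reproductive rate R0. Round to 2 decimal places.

4.62

lx = nx/n0 = nx/100: 1, 0.7, 0.51, 0.31, 0.18, 0.08, 0.02, 0
lx·mx by age: 0, 1.54, 1.581, 0.744, 0.612, 0.112, 0.032, 0
R0 = Σ lx·mx = 4.621 → 4.62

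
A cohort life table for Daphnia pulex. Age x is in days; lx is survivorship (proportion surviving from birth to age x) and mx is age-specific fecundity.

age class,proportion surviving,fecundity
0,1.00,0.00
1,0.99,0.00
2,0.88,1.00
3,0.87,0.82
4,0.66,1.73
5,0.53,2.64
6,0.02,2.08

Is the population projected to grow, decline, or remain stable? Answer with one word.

R0 = Σ lx·mx = 0 + 0 + 0.88 + 0.7134 + 1.1418 + 1.3992 + 0.0416 = 4.176
R0 > 1, so the population is growing.

growing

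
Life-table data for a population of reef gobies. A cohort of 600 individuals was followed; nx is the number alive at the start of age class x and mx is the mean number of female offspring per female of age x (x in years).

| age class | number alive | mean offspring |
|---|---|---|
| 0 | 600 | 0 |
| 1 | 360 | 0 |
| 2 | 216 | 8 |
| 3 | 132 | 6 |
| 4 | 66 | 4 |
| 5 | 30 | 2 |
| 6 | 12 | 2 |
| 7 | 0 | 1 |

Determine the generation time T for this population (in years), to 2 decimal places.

lx = nx/n0 = nx/600: 1, 0.6, 0.36, 0.22, 0.11, 0.05, 0.02, 0
lx·mx: 0, 0, 2.88, 1.32, 0.44, 0.1, 0.04, 0 → R0 = 4.78
x·lx·mx: 0, 0, 5.76, 3.96, 1.76, 0.5, 0.24, 0 → Σ = 12.22
T = 12.22 / 4.78 = 2.556485… → 2.56

2.56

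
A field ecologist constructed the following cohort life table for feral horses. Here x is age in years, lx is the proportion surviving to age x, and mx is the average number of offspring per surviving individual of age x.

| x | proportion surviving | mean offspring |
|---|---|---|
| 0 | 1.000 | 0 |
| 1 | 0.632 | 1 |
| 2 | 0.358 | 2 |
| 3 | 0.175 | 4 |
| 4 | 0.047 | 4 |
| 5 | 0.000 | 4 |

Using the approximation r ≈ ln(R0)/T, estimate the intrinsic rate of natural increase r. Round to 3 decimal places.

0.366

R0 = Σ lx·mx = 0 + 0.632 + 0.716 + 0.7 + 0.188 + 0 = 2.236
Σ x·lx·mx = 4.916; T = 4.916/2.236 = 2.19857…
r ≈ ln(R0)/T = ln(2.236)/2.19857… = 0.36601… → 0.366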